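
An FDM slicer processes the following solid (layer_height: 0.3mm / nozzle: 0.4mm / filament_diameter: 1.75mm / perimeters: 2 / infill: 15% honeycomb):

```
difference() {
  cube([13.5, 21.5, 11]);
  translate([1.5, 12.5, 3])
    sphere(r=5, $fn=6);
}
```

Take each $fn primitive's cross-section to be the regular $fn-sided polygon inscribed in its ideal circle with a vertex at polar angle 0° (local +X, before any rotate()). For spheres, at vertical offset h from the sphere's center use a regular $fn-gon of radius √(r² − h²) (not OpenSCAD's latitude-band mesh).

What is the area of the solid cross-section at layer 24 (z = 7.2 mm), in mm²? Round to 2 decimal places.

At z = 7.2 mm: the cube (footprint 13.5×21.5) is included at this height (area 290.25 mm²); the sphere at (1.5, 12.5): section is a regular 6-gon, circumradius = √(r²−h²) = √(5²−4.2²) = 2.713 (area = (6/2)·2.713²·sin(360°/6) = 19.12 mm²); After the difference (first − rest): starting from the 13.5×21.5 cube (290.25 mm²), the r=5 sphere at (1.5, 12.5) partially overlaps it — only the 16.57 mm² overlap (of its 19.12 mm²) is removed, clipping the outline — area = 273.68 mm². Overall, the cross-section is a single solid region. Net area = 273.68 mm².

273.68 mm²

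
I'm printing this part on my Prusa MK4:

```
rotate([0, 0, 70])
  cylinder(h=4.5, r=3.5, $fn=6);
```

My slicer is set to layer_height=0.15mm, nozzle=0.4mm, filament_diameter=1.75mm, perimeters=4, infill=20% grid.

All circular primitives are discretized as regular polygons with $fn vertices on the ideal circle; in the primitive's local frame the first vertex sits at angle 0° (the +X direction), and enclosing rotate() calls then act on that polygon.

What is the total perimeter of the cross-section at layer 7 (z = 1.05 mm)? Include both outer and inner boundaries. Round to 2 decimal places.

21.00 mm

At z = 1.05 mm: the cylinder: section is a regular 6-gon, circumradius r=3.5 (perimeter = 2·6·3.500·sin(180°/6) = 21.00 mm); (rotated 70° about Z; rotation is an isometry so areas/perimeters/island counts are preserved). Overall, the cross-section is a single solid region. Total boundary length (outer) = 21.00 mm.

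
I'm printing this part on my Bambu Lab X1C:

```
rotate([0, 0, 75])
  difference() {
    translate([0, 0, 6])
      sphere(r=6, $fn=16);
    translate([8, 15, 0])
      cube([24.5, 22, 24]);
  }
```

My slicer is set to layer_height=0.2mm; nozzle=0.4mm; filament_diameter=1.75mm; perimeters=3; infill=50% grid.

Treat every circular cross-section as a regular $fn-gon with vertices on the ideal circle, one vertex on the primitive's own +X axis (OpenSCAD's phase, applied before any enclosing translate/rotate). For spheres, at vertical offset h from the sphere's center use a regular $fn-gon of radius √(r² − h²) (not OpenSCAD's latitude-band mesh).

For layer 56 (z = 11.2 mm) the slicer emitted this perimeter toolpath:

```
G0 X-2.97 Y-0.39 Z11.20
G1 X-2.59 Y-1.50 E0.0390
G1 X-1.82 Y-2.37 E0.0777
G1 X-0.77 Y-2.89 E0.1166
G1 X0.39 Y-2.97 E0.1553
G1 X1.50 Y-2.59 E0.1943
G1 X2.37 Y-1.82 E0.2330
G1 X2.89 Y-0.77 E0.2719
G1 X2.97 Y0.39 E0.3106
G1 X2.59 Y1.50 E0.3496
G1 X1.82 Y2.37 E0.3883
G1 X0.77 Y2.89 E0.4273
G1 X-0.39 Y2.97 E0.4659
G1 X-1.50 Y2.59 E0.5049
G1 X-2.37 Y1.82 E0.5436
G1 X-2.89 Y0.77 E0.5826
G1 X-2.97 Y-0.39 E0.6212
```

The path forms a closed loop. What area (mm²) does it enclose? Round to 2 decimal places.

27.40 mm²

Apply the shoelace formula to the sequence of (X, Y) vertices; enclosed area = 27.40 mm².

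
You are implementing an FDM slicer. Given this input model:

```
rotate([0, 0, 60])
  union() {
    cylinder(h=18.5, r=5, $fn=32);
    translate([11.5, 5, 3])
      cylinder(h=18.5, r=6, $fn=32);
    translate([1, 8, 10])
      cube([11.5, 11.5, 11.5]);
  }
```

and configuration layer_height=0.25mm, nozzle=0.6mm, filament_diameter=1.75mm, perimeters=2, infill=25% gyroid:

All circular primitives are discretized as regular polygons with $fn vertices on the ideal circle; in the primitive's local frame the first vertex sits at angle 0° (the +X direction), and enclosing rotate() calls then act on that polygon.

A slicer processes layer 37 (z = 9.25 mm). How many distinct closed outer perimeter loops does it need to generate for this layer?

At z = 9.25 mm: the cylinder: section is a regular 32-gon, circumradius r=5; the cylinder at (11.5, 5): section is a regular 32-gon, circumradius r=6; the cube at (1, 8) does not reach this height (z outside [10, 21.5]); Merging all regions: the 2 present regions are separate (no shared area or edge), so areas and boundary lengths simply add and each stays a separate island — 2 connected regions; (whole slice rotated 60° about Z — lengths, areas and connectivity unchanged). The result has 2 disconnected regions.

2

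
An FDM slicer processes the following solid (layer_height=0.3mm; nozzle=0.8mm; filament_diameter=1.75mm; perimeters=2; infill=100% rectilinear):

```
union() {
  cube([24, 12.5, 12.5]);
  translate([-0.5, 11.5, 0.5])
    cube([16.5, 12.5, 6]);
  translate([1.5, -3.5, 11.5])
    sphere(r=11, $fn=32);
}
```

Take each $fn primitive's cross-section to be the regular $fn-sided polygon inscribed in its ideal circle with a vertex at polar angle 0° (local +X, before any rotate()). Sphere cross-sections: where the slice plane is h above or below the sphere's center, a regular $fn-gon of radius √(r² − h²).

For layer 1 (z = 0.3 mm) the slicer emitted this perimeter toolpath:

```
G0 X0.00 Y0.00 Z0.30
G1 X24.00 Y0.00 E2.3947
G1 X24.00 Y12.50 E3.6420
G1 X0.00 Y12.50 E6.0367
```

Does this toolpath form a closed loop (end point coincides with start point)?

Start point (G0): (0.00, 0.00). End point (last G1): the path does not return to the start — open.

no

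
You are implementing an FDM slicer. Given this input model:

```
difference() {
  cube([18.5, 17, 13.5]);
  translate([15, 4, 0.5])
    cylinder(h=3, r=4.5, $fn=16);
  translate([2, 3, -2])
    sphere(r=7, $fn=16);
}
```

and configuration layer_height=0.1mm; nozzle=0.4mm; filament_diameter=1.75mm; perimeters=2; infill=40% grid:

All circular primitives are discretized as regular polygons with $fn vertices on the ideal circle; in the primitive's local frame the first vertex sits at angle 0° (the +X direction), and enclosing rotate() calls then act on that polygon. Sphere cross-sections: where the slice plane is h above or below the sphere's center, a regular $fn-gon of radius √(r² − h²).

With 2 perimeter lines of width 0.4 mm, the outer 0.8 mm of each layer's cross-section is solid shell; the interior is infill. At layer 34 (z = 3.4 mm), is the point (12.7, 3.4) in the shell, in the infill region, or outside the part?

At z = 3.4 mm: the cube (footprint 18.5×17) is included at this height; the r=4.5 cylinder at (15, 4) gives a regular 16-gon of circumradius 4.5 (constant along its height); the sphere at (2, 3): section is a regular 16-gon, circumradius = √(r²−h²) = √(7²−5.4²) = 4.454; Taking the first minus the rest: starting from the 18.5×17 cube, the r=4.5 cylinder at (15, 4) partially overlaps it — only the 57.32 mm² overlap (of its 61.99 mm²) is removed, clipping the outline; the r=7 sphere at (2, 3) partially overlaps it — only the 41.75 mm² overlap (of its 60.74 mm²) is removed, clipping the outline — 2 connected regions. Overall, the cross-section has 2 separate islands. The nearest boundary edge runs (10.50, 4.00)→(10.84, 2.28); distance from the point to it = 2.04 mm. The point is not inside any of the regions above, so it lies outside the cross-section (2.04 mm from the nearest boundary).

outside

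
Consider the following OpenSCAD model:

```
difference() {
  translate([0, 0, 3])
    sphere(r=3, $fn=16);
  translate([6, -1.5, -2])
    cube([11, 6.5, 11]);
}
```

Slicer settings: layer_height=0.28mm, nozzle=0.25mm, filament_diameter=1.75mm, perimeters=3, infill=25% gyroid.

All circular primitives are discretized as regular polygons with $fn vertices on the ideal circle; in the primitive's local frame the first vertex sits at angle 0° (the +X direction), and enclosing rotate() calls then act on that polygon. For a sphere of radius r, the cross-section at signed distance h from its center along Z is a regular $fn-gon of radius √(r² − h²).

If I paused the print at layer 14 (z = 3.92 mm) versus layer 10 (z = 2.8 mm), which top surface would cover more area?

layer 10 (z = 2.8 mm)

Layer 14 (z = 3.92): the sphere: section is a regular 16-gon, circumradius = √(r²−h²) = √(3²−0.92²) = 2.855 (area = (16/2)·2.855²·sin(360°/16) = 24.96 mm²); the 11×6.5 cube at (6, -1.5) contributes its full rectangle (area 71.50 mm²); After the difference (first − rest): starting from the r=3 sphere (24.96 mm²), the 11×6.5 cube at (6, -1.5) misses the remaining region (no effect) — area = 24.96 mm². So its area = 24.96 mm². Layer 10 (z = 2.8): the sphere: section is a regular 16-gon, circumradius = √(r²−h²) = √(3²−0.2²) = 2.993 (area = (16/2)·2.993²·sin(360°/16) = 27.43 mm²); the cube at (6, -1.5) (footprint 11×6.5) is included at this height (area 71.50 mm²); Subtracting the remaining from the first: starting from the r=3 sphere (27.43 mm²), the 11×6.5 cube at (6, -1.5) misses the remaining region (no effect) — area = 27.43 mm². So its area = 27.43 mm². Layer 10 is larger (27.43 vs 24.96 mm²).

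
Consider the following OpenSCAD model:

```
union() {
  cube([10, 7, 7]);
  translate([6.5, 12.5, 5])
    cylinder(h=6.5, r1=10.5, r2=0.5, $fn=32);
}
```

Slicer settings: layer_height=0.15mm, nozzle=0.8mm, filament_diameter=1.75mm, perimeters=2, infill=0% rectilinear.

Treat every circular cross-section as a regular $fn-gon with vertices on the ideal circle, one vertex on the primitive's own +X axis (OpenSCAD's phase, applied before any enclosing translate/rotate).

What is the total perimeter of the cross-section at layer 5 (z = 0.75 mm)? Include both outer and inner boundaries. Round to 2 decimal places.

34.00 mm

At z = 0.75 mm: the cube is present — its section is the full 10×7 rectangle (perimeter 34.00 mm); the cone at (6.5, 12.5) is absent (z outside [5, 11.5]); Taking the union: only the 10×7 cube is present, so the union is just that shape — boundary = 34.00 mm. Overall, the cross-section is a single solid region. Total boundary length (outer) = 34.00 mm.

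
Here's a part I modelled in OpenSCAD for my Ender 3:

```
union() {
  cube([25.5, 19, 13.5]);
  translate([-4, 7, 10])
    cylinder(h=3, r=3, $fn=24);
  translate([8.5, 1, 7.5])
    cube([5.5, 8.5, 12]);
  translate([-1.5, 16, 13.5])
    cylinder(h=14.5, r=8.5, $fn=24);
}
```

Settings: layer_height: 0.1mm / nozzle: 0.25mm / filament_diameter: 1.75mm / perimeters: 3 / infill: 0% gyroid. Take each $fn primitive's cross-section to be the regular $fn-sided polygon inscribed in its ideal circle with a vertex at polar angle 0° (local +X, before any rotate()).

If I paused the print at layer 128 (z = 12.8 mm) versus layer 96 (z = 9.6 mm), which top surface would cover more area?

Layer 128 (z = 12.8): the cube (footprint 25.5×19) is included at this height (area 484.50 mm²); the r=3 cylinder at (-4, 7) gives a regular 24-gon of circumradius 3 (constant along its height) (area = (24/2)·3.000²·sin(360°/24) = 27.95 mm²); the cube at (8.5, 1) is present — its section is the full 5.5×8.5 rectangle (area 46.75 mm²); the cylinder at (-1.5, 16) is absent (z outside [13.5, 28]); Taking the union: the regions partially overlap — summed areas 559.20 mm² minus the doubly-counted overlap 46.75 mm² gives 512.45 mm² — area = 512.45 mm². So its area = 512.45 mm². Layer 96 (z = 9.6): the cube (footprint 25.5×19) is included at this height (area 484.50 mm²); the cylinder at (-4, 7) is not intersected at this z (z outside [10, 13]); the cube at (8.5, 1) (footprint 5.5×8.5) is included at this height (area 46.75 mm²); the cylinder at (-1.5, 16) does not reach this height (z outside [13.5, 28]); Taking the union: the 5.5×8.5 cube at (8.5, 1) lies entirely inside the 25.5×19 cube, so the union is just the 25.5×19 cube — area = 484.50 mm². So its area = 484.50 mm². Layer 128 is larger (512.45 vs 484.50 mm²).

layer 128 (z = 12.8 mm)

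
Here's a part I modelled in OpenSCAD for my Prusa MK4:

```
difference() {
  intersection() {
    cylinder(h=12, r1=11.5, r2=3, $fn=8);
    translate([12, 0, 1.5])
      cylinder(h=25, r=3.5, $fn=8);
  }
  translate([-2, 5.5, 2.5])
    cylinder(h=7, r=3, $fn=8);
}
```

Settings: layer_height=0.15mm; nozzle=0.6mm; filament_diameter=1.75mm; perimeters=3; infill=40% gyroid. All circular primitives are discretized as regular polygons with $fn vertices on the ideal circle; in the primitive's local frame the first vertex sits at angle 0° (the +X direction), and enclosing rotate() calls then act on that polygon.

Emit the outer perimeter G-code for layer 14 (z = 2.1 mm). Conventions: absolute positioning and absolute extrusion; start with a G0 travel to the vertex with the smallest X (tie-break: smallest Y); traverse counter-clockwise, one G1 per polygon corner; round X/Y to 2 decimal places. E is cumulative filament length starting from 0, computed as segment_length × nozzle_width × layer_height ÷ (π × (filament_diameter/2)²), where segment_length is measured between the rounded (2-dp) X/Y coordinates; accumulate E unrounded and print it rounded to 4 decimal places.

G0 X8.50 Y0.00 Z2.10
G1 X9.26 Y-1.83 E0.0741
G1 X10.01 Y0.00 E0.1481
G1 X9.26 Y1.83 E0.2221
G1 X8.50 Y0.00 E0.2963

At z = 2.1 mm: the cone contributes a regular 8-gon of circumradius 10.012 (interpolated between r1=11.5 and r2=3 at t=0.175); the cylinder at (12, 0): section is a regular 8-gon, circumradius r=3.5; Taking the intersection: the r=3.5 cylinder at (12, 0) partially overlaps the cone; clipping to the common part keeps 2.76 mm² — 1 connected region; the cylinder at (-2, 5.5) is absent (z outside [2.5, 9.5]); Subtracting the remaining from the first: none of the subtracted shapes is present at this height, so the result so far is unchanged — 1 connected region. The outline is a single polygon with 4 vertices. Extrusion per mm of travel: 0.6 × 0.15 / (π × 0.875²) = 0.037418. Accumulating E over each segment gives final E = 0.2963.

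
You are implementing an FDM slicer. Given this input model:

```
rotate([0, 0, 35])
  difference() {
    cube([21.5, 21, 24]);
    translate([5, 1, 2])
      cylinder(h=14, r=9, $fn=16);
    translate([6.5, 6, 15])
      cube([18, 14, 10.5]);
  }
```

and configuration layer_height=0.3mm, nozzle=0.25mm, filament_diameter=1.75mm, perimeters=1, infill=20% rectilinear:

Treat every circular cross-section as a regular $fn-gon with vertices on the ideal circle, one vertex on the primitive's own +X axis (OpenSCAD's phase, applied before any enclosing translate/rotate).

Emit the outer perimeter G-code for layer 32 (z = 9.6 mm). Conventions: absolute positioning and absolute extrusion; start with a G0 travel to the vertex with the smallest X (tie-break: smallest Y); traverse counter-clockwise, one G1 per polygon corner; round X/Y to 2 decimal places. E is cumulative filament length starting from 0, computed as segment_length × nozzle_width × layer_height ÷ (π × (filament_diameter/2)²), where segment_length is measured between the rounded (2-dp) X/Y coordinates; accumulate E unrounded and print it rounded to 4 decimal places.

G0 X-12.05 Y17.20 Z9.60
G1 X-4.75 Y6.78 E0.3967
G1 X-4.07 Y8.52 E0.4550
G1 X-1.64 Y11.06 E0.5646
G1 X1.57 Y12.47 E0.6739
G1 X5.09 Y12.55 E0.7837
G1 X8.36 Y11.28 E0.8931
G1 X10.89 Y8.85 E1.0024
G1 X11.31 Y7.92 E1.0343
G1 X17.61 Y12.33 E1.2741
G1 X5.57 Y29.53 E1.9287
G1 X-12.05 Y17.20 E2.5993

At z = 9.6 mm: the 21.5×21 cube contributes its full rectangle; the cylinder at (5, 1): section is a regular 16-gon, circumradius r=9; the cube at (6.5, 6) is not intersected at this z (z outside [15, 25.5]); Taking the first minus the rest: starting from the 21.5×21 cube, the r=9 cylinder at (5, 1) partially overlaps it — only the 117.84 mm² overlap (of its 247.98 mm²) is removed, clipping the outline — 1 connected region; (whole slice rotated 35° about Z — lengths, areas and connectivity unchanged). The outline is a single polygon with 11 vertices. Extrusion per mm of travel: 0.25 × 0.3 / (π × 0.875²) = 0.031181. Accumulating E over each segment gives final E = 2.5993.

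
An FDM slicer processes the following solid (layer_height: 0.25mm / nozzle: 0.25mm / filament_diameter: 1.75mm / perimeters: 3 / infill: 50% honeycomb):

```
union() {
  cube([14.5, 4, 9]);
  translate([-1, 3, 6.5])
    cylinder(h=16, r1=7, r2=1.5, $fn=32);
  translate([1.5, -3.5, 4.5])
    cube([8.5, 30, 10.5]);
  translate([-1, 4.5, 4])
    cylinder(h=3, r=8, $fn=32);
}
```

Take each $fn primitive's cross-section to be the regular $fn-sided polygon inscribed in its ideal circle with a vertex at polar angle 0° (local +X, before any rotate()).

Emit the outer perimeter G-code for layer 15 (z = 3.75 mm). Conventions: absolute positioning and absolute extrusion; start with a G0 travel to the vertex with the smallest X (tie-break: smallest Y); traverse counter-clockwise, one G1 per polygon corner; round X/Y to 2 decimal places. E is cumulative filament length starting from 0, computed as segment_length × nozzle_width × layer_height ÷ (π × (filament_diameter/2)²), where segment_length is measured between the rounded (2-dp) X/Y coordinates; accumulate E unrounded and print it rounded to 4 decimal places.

G0 X0.00 Y0.00 Z3.75
G1 X14.50 Y0.00 E0.3768
G1 X14.50 Y4.00 E0.4807
G1 X0.00 Y4.00 E0.8575
G1 X0.00 Y0.00 E0.9614

At z = 3.75 mm: the cube (footprint 14.5×4) is included at this height; the cone at (-1, 3) is absent (z outside [6.5, 22.5]); the cube at (1.5, -3.5) does not reach this height (z outside [4.5, 15]); the cylinder at (-1, 4.5) is absent (z outside [4, 7]); Combining (union): only the 14.5×4 cube is present, so the union is just that shape — 1 connected region. The outline is a single polygon with 4 vertices. Extrusion per mm of travel: 0.25 × 0.25 / (π × 0.875²) = 0.025984. Accumulating E over each segment gives final E = 0.9614.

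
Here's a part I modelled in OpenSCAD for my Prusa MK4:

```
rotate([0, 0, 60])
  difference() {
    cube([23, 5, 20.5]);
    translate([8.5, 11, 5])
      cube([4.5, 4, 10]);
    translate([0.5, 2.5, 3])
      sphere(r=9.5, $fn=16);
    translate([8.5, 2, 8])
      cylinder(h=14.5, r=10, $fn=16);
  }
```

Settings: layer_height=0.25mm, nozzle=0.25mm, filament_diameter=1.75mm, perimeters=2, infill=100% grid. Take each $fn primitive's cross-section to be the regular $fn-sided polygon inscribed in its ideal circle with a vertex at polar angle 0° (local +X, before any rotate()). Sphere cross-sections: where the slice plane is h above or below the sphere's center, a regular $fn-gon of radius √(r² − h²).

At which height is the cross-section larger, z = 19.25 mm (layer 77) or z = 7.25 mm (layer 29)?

Layer 77 (z = 19.25): the cube is present — its section is the full 23×5 rectangle (area 115.00 mm²); the cube at (8.5, 11) is not intersected at this z (z outside [5, 15]); the sphere at (0.5, 2.5) is absent (|z−center|=16.250 > r=9.5); the cylinder at (8.5, 2): section is a regular 16-gon, circumradius r=10 (area = (16/2)·10.000²·sin(360°/16) = 306.15 mm²); Taking the first minus the rest: starting from the 23×5 cube (115.00 mm²), the r=10 cylinder at (8.5, 2) partially overlaps it — only the 91.21 mm² overlap (of its 306.15 mm²) is removed, clipping the outline — area = 23.79 mm²; (whole slice rotated 60° about Z — lengths, areas and connectivity unchanged). So its area = 23.79 mm². Layer 29 (z = 7.25): the 23×5 cube contributes its full rectangle (area 115.00 mm²); the cube at (8.5, 11) is present — its section is the full 4.5×4 rectangle (area 18.00 mm²); the r=9.5 sphere at (0.5, 2.5) contributes a regular 16-gon of circumradius √(9.5²−4.25²) = 8.496 (area = (16/2)·8.496²·sin(360°/16) = 221.00 mm²); the cylinder at (8.5, 2) does not reach this height (z outside [8, 22.5]); Subtracting the remaining from the first: starting from the 23×5 cube (115.00 mm²), the 4.5×4 cube at (8.5, 11) misses the remaining region (no effect); the r=9.5 sphere at (0.5, 2.5) partially overlaps it — only the 43.74 mm² overlap (of its 221.00 mm²) is removed, clipping the outline — area = 71.26 mm²; (rotated 60° about Z; rotation is an isometry so areas/perimeters/island counts are preserved). So its area = 71.26 mm². Layer 29 is larger (71.26 vs 23.79 mm²).

layer 29 (z = 7.25 mm)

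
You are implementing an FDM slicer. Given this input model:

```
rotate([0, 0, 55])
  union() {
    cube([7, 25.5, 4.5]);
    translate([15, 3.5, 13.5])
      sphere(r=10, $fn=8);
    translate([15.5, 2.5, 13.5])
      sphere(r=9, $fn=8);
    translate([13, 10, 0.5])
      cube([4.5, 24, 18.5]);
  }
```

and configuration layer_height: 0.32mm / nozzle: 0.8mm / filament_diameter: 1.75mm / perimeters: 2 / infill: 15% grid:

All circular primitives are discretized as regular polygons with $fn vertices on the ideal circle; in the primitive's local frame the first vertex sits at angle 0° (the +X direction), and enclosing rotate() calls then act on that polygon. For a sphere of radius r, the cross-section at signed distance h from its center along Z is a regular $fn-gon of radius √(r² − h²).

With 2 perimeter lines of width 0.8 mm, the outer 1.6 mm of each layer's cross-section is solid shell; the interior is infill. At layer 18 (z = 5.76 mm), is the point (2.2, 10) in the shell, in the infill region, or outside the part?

At z = 5.76 mm: the cube does not reach this height (z outside [0, 4.5]); the r=10 sphere at (15, 3.5) slices to a regular 8-gon of circumradius 6.332 (√(r²−h²) with h=7.74 from center); the r=9 sphere at (15.5, 2.5) slices to a regular 8-gon of circumradius 4.593 (√(r²−h²) with h=7.74 from center); the 4.5×24 cube at (13, 10) contributes its full rectangle; Combining (union): the regions partially overlap (shared area 59.66 mm²), so overlapping operands fuse into one piece — 2 connected regions; (whole slice rotated 55° about Z — lengths, areas and connectivity unchanged). Overall, the cross-section has 2 separate islands. Undo the 55° rotation: the query point maps to (9.453, 3.934) in the un-rotated model frame. The nearest boundary edge runs (8.67, 3.50)→(10.52, 7.98); distance from the point to it = 0.56 mm. (Shell/infill is judged within the island containing the point — the largest one.) The point is inside the cross-section, 0.56 mm from the nearest boundary — within the 1.6 mm shell band (2 × 0.8).

shell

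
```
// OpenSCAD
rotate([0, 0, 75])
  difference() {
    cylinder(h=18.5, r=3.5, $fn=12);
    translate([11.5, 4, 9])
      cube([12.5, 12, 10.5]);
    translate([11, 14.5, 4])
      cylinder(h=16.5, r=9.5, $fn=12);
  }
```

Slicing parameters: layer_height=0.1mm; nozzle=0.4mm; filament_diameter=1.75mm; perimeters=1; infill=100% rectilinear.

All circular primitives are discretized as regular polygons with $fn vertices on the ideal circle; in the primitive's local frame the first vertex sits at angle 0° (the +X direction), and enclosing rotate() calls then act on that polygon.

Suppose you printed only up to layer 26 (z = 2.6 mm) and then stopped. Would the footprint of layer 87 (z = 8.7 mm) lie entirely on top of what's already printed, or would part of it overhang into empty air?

entirely on top

Compare the two slices. At z = 2.6: the r=3.5 cylinder gives a regular 12-gon of circumradius 3.5 (constant along its height) (area = (12/2)·3.500²·sin(360°/12) = 36.75 mm²); the cube at (11.5, 4) does not reach this height (z outside [9, 19.5]); the cylinder at (11, 14.5) is absent (z outside [4, 20.5]); After the difference (first − rest): none of the subtracted shapes is present at this height, so the r=3.5 cylinder is unchanged — area = 36.75 mm²; (whole slice rotated 75° about Z — lengths, areas and connectivity unchanged). At z = 8.7: the r=3.5 cylinder contributes a regular 12-gon of circumradius 3.5 (area = (12/2)·3.500²·sin(360°/12) = 36.75 mm²); the cube at (11.5, 4) is absent (z outside [9, 19.5]); the cylinder at (11, 14.5): section is a regular 12-gon, circumradius r=9.5 (area = (12/2)·9.500²·sin(360°/12) = 270.75 mm²); After the difference (first − rest): starting from the r=3.5 cylinder (36.75 mm²), the r=9.5 cylinder at (11, 14.5) misses the remaining region (no effect) — area = 36.75 mm²; (whole slice rotated 75° about Z — lengths, areas and connectivity unchanged). Checking containment: the cross-section at z = 8.7 is a subset of the cross-section at z = 2.6.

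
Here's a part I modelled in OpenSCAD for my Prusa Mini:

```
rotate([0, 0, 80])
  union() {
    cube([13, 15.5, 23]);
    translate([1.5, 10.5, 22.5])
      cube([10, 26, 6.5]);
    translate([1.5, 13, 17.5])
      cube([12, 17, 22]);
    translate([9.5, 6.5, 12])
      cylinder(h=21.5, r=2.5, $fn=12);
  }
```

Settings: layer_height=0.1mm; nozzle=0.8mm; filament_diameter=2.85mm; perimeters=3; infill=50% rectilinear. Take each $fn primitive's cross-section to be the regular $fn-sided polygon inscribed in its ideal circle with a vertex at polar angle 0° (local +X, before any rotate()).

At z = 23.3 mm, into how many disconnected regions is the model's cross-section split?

2

At z = 23.3 mm: the cube does not reach this height (z outside [0, 23]); the cube at (1.5, 10.5) (footprint 10×26) is included at this height; the cube at (1.5, 13) (footprint 12×17) is included at this height; the r=2.5 cylinder at (9.5, 6.5) gives a regular 12-gon of circumradius 2.5 (constant along its height); Taking the union: the regions partially overlap (shared area 170.00 mm²), so overlapping operands fuse into one piece — 2 connected regions; (rotated 80° about Z; rotation is an isometry so areas/perimeters/island counts are preserved). The result has 2 disconnected regions.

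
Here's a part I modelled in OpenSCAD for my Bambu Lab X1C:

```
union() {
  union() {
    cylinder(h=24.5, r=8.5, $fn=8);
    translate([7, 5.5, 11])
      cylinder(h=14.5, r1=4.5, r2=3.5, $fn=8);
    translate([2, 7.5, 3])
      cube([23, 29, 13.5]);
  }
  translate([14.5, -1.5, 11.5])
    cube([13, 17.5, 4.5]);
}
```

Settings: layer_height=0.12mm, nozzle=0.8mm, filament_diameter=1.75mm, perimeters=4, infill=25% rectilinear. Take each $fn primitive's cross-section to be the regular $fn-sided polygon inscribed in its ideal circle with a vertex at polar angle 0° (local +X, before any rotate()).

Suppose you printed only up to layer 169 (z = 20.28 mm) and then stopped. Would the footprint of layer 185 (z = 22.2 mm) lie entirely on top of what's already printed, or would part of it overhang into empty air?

Compare the two slices. At z = 20.28: the cylinder: section is a regular 8-gon, circumradius r=8.5 (area = (8/2)·8.500²·sin(360°/8) = 204.35 mm²); the cone at (7, 5.5) contributes a regular 8-gon of circumradius 3.860 (interpolated between r1=4.5 and r2=3.5 at t=0.640) (area = (8/2)·3.860²·sin(360°/8) = 42.14 mm²); the cube at (2, 7.5) is not intersected at this z (z outside [3, 16.5]); Combining (union): the regions partially overlap — summed areas 246.50 mm² minus the doubly-counted overlap 13.21 mm² gives 233.28 mm² — area = 233.28 mm²; the cube at (14.5, -1.5) is not intersected at this z (z outside [11.5, 16]); Combining (union): only the result so far is present, so the union is just that shape — area = 233.28 mm². At z = 22.2: the r=8.5 cylinder gives a regular 8-gon of circumradius 8.5 (constant along its height) (area = (8/2)·8.500²·sin(360°/8) = 204.35 mm²); the cone at (7, 5.5): at t=0.772 of its height the radius interpolates to r₁+(r₂−r₁)t = 3.728, giving a regular 8-gon of that circumradius (area = (8/2)·3.728²·sin(360°/8) = 39.30 mm²); the cube at (2, 7.5) is not intersected at this z (z outside [3, 16.5]); Combining (union): the regions partially overlap — summed areas 243.65 mm² minus the doubly-counted overlap 12.22 mm² gives 231.43 mm² — area = 231.43 mm²; the cube at (14.5, -1.5) is not intersected at this z (z outside [11.5, 16]); Taking the union: only the result so far is present, so the union is just that shape — area = 231.43 mm². Checking containment: the cross-section at z = 22.2 is a subset of the cross-section at z = 20.28.

entirely on top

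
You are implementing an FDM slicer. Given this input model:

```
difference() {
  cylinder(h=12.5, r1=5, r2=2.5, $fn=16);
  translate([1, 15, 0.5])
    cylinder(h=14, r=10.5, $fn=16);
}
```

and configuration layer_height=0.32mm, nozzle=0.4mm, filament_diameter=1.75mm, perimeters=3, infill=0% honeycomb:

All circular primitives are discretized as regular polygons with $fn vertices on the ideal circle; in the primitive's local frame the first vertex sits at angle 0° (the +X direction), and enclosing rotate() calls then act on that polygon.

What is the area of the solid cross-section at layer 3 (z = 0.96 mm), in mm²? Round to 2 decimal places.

70.63 mm²

At z = 0.96 mm: the cone (r1=5→r2=2.5) has section circumradius 4.808 here — a regular 16-gon (area = (16/2)·4.808²·sin(360°/16) = 70.77 mm²); the cylinder at (1, 15): section is a regular 16-gon, circumradius r=10.5 (area = (16/2)·10.500²·sin(360°/16) = 337.53 mm²); Taking the first minus the rest: starting from the cone (70.77 mm²), the r=10.5 cylinder at (1, 15) partially overlaps it — only the 0.14 mm² overlap (of its 337.53 mm²) is removed, clipping the outline — area = 70.63 mm². Overall, the cross-section is a single solid region. Net area = 70.63 mm².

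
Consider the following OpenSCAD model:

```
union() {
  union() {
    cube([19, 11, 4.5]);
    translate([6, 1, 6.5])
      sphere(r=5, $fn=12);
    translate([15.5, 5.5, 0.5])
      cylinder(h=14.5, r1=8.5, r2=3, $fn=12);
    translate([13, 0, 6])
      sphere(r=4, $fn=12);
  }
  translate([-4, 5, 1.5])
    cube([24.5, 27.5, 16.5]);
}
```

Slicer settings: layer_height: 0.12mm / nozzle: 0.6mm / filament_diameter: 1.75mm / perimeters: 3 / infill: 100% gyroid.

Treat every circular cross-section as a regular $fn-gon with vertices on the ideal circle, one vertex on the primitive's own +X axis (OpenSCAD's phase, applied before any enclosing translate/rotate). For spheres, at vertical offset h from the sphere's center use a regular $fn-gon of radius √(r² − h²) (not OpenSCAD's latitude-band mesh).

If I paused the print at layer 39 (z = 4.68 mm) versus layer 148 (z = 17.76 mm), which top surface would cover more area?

Layer 39 (z = 4.68): the cube is absent (z outside [0, 4.5]); the sphere at (6, 1): section is a regular 12-gon, circumradius = √(r²−h²) = √(5²−1.82²) = 4.657 (area = (12/2)·4.657²·sin(360°/12) = 65.06 mm²); the cone at (15.5, 5.5) (r1=8.5→r2=3) has section circumradius 6.914 here — a regular 12-gon (area = (12/2)·6.914²·sin(360°/12) = 143.43 mm²); the sphere at (13, 0): section is a regular 12-gon, circumradius = √(r²−h²) = √(4²−1.32²) = 3.776 (area = (12/2)·3.776²·sin(360°/12) = 42.77 mm²); Merging all regions: the regions partially overlap — summed areas 251.27 mm² minus the doubly-counted overlap 28.97 mm² gives 222.30 mm² — area = 222.30 mm²; the cube at (-4, 5) (footprint 24.5×27.5) is included at this height (area 673.75 mm²); Taking the union: the regions partially overlap — summed areas 896.05 mm² minus the doubly-counted overlap 73.74 mm² gives 822.31 mm² — area = 822.31 mm². So its area = 822.31 mm². Layer 148 (z = 17.76): the cube is absent (z outside [0, 4.5]); the sphere at (6, 1) does not reach this height (|z−center|=11.260 > r=5); the cone at (15.5, 5.5) does not reach this height (z outside [0.5, 15]); the sphere at (13, 0) does not reach this height (|z−center|=11.760 > r=4); Combining (union): nothing is present at this height; the cube at (-4, 5) (footprint 24.5×27.5) is included at this height (area 673.75 mm²); Combining (union): only the 24.5×27.5 cube at (-4, 5) is present, so the union is just that shape — area = 673.75 mm². So its area = 673.75 mm². Layer 39 is larger (822.31 vs 673.75 mm²).

layer 39 (z = 4.68 mm)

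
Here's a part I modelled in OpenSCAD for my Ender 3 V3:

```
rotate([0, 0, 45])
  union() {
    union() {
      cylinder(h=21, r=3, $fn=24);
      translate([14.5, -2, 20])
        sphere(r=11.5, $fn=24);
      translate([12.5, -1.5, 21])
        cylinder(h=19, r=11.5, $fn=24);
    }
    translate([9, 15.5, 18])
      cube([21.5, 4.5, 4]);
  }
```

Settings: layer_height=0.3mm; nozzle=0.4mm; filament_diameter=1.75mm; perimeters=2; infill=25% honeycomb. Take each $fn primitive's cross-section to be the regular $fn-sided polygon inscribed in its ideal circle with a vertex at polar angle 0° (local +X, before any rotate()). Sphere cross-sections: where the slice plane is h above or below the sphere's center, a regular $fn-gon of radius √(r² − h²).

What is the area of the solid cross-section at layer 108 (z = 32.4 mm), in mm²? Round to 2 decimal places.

At z = 32.4 mm: the cylinder is not intersected at this z (z outside [0, 21]); the sphere at (14.5, -2) is not intersected at this z (|z−center|=12.400 > r=11.5); the r=11.5 cylinder at (12.5, -1.5) contributes a regular 24-gon of circumradius 11.5 (area = (24/2)·11.500²·sin(360°/24) = 410.75 mm²); Combining (union): only the r=11.5 cylinder at (12.5, -1.5) is present, so the union is just that shape — area = 410.75 mm²; the cube at (9, 15.5) is not intersected at this z (z outside [18, 22]); Taking the union: only that combined region is present, so the union is just that shape — area = 410.75 mm²; (rotated 45° about Z; rotation is an isometry so areas/perimeters/island counts are preserved). Overall, the cross-section is a single solid region. Net area = 410.75 mm².

410.75 mm²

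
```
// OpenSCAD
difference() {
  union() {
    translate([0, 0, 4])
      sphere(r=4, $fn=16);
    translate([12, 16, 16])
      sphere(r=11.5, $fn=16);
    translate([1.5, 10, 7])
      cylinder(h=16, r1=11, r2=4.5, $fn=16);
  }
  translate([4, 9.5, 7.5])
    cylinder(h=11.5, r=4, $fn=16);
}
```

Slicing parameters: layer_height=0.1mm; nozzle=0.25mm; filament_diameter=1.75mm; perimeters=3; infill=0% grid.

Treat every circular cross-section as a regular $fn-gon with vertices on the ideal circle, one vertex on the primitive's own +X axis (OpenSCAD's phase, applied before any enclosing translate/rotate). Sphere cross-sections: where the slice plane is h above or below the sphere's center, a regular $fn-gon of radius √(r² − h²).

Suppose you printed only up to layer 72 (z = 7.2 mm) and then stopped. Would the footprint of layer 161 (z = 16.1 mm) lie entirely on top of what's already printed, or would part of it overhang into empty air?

Compare the two slices. At z = 7.2: the sphere: section is a regular 16-gon, circumradius = √(r²−h²) = √(4²−3.2²) = 2.400 (area = (16/2)·2.400²·sin(360°/16) = 17.63 mm²); the r=11.5 sphere at (12, 16) slices to a regular 16-gon of circumradius 7.403 (√(r²−h²) with h=8.8 from center) (area = (16/2)·7.403²·sin(360°/16) = 167.80 mm²); the cone at (1.5, 10): at t=0.013 of its height the radius interpolates to r₁+(r₂−r₁)t = 10.919, giving a regular 16-gon of that circumradius (area = (16/2)·10.919²·sin(360°/16) = 364.99 mm²); Combining (union): the regions partially overlap — summed areas 550.42 mm² minus the doubly-counted overlap 65.76 mm² gives 484.66 mm² — area = 484.66 mm²; the cylinder at (4, 9.5) does not reach this height (z outside [7.5, 19]); After the difference (first − rest): none of the subtracted shapes is present at this height, so that combined region is unchanged — area = 484.66 mm². At z = 16.1: the sphere is not intersected at this z (|z−center|=12.100 > r=4); the sphere at (12, 16): section is a regular 16-gon, circumradius = √(r²−h²) = √(11.5²−0.1²) = 11.500 (area = (16/2)·11.500²·sin(360°/16) = 404.85 mm²); the cone at (1.5, 10) contributes a regular 16-gon of circumradius 7.303 (interpolated between r1=11 and r2=4.5 at t=0.569) (area = (16/2)·7.303²·sin(360°/16) = 163.29 mm²); Combining (union): the regions partially overlap — summed areas 568.13 mm² minus the doubly-counted overlap 60.57 mm² gives 507.57 mm² — area = 507.57 mm²; the cylinder at (4, 9.5): section is a regular 16-gon, circumradius r=4 (area = (16/2)·4.000²·sin(360°/16) = 48.98 mm²); Subtracting the remaining from the first: starting from the result so far (507.57 mm²), the r=4 cylinder at (4, 9.5) lies wholly inside it (removes its full 48.98 mm² and its 24.97 mm outline becomes a hole wall) — area = 458.58 mm². Checking containment: at z = 16.1 the cross-section extends beyond the z = 7.2 cross-section by about 160.29 mm².

part overhangs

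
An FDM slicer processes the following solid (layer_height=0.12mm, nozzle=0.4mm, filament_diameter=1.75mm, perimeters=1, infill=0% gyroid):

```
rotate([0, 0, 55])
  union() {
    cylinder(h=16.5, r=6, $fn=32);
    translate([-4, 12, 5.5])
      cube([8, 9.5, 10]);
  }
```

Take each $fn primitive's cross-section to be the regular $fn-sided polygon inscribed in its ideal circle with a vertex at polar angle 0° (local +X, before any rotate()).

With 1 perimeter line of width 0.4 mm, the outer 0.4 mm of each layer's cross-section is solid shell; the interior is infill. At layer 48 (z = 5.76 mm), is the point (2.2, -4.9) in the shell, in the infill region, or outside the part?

At z = 5.76 mm: the r=6 cylinder gives a regular 32-gon of circumradius 6 (constant along its height); the 8×9.5 cube at (-4, 12) contributes its full rectangle; Combining (union): the 2 present regions are separate (no shared area or edge), so areas and boundary lengths simply add and each stays a separate island — 2 connected regions; (whole slice rotated 55° about Z — lengths, areas and connectivity unchanged). Overall, the cross-section has 2 separate islands. Undo the 55° rotation: the query point maps to (-2.752, -4.613) in the un-rotated model frame. The nearest boundary edge runs (-2.30, -5.54)→(-3.33, -4.99); distance from the point to it = 0.61 mm. (Shell/infill is judged within the island containing the point — the largest one.) The point is inside the cross-section and 0.61 mm from the nearest boundary — more than the 0.4 mm shell width (1 × 0.4), so it's in the infill interior.

infill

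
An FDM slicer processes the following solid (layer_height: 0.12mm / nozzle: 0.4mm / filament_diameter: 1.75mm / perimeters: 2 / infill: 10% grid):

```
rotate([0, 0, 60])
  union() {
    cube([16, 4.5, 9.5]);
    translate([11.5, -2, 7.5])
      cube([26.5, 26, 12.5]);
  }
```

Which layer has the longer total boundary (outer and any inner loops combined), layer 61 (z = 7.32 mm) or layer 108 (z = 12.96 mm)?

Layer 61 (z = 7.32): the 16×4.5 cube contributes its full rectangle (perimeter 41.00 mm); the cube at (11.5, -2) is absent (z outside [7.5, 20]); Combining (union): only the 16×4.5 cube is present, so the union is just that shape — boundary = 41.00 mm; (rotated 60° about Z; rotation is an isometry so areas/perimeters/island counts are preserved). So its perimeter = 41.00 mm. Layer 108 (z = 12.96): the cube is absent (z outside [0, 9.5]); the cube at (11.5, -2) is present — its section is the full 26.5×26 rectangle (perimeter 105.00 mm); Taking the union: only the 26.5×26 cube at (11.5, -2) is present, so the union is just that shape — boundary = 105.00 mm; (rotated 60° about Z; rotation is an isometry so areas/perimeters/island counts are preserved). So its perimeter = 105.00 mm. Layer 108 is larger (105.00 vs 41.00 mm).

layer 108 (z = 12.96 mm)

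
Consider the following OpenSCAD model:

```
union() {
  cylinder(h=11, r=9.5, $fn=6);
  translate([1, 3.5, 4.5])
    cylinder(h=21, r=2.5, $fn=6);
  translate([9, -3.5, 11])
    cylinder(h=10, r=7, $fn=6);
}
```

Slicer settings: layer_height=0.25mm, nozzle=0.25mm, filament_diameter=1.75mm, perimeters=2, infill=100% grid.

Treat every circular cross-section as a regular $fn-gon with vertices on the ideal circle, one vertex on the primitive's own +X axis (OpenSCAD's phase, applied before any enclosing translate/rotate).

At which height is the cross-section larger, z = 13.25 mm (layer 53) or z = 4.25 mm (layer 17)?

Layer 53 (z = 13.25): the cylinder is absent (z outside [0, 11]); the r=2.5 cylinder at (1, 3.5) contributes a regular 6-gon of circumradius 2.5 (area = (6/2)·2.500²·sin(360°/6) = 16.24 mm²); the cylinder at (9, -3.5): section is a regular 6-gon, circumradius r=7 (area = (6/2)·7.000²·sin(360°/6) = 127.31 mm²); Merging all regions: the 2 present regions are separate (no shared area or edge), so areas and boundary lengths simply add and each stays a separate island — area = 143.54 mm². So its area = 143.54 mm². Layer 17 (z = 4.25): the cylinder: section is a regular 6-gon, circumradius r=9.5 (area = (6/2)·9.500²·sin(360°/6) = 234.48 mm²); the cylinder at (1, 3.5) is absent (z outside [4.5, 25.5]); the cylinder at (9, -3.5) is absent (z outside [11, 21]); Combining (union): only the r=9.5 cylinder is present, so the union is just that shape — area = 234.48 mm². So its area = 234.48 mm². Layer 17 is larger (234.48 vs 143.54 mm²).

layer 17 (z = 4.25 mm)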